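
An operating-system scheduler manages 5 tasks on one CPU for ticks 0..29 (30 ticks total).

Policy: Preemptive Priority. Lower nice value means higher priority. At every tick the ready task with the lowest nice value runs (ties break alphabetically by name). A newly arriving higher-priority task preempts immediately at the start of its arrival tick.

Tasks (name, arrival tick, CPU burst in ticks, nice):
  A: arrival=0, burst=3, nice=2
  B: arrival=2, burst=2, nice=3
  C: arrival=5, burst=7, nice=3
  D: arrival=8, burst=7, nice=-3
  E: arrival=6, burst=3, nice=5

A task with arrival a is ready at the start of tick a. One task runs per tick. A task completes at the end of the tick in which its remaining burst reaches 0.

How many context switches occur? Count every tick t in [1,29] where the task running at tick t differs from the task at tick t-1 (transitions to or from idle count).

t=0: ready={A} → run A
t=1: ready={A} → run A
t=2: ready={A,B} → run A
t=3: ready={B} → run B
t=4: ready={B} → run B
t=5: ready={C} → run C
t=6: ready={C,E} → run C
t=7: ready={C,E} → run C
t=8: ready={C,D,E} → run D
t=9: ready={C,D,E} → run D
t=10: ready={C,D,E} → run D
t=11: ready={C,D,E} → run D
t=12: ready={C,D,E} → run D
t=13: ready={C,D,E} → run D
t=14: ready={C,D,E} → run D
t=15: ready={C,E} → run C
t=16: ready={C,E} → run C
t=17: ready={C,E} → run C
t=18: ready={C,E} → run C
t=19: ready={E} → run E
t=20: ready={E} → run E
t=21: ready={E} → run E
t=22: (idle)
t=23: (idle)
t=24: (idle)
t=25: (idle)
t=26: (idle)
t=27: (idle)
t=28: (idle)
t=29: (idle)

context switches = 6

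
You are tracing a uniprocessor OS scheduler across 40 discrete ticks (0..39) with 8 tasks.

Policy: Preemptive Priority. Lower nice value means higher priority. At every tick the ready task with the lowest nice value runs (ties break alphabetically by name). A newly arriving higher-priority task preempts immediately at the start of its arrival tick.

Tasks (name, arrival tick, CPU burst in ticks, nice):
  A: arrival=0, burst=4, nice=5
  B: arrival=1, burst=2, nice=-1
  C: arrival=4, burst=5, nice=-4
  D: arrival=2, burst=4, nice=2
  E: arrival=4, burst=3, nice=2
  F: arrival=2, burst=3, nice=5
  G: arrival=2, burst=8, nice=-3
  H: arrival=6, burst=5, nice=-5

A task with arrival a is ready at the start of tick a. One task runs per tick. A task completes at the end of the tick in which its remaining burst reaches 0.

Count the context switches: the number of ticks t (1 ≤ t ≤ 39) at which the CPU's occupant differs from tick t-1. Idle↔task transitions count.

t=0: ready={A} → run A
t=1: ready={A,B} → run B
t=2: ready={A,B,D,F,G} → run G
t=3: ready={A,B,D,F,G} → run G
t=4: ready={A,B,C,D,E,F,G} → run C
t=5: ready={A,B,C,D,E,F,G} → run C
t=6: ready={A,B,C,D,E,F,G,H} → run H
t=7: ready={A,B,C,D,E,F,G,H} → run H
t=8: ready={A,B,C,D,E,F,G,H} → run H
t=9: ready={A,B,C,D,E,F,G,H} → run H
t=10: ready={A,B,C,D,E,F,G,H} → run H
t=11: ready={A,B,C,D,E,F,G} → run C
t=12: ready={A,B,C,D,E,F,G} → run C
t=13: ready={A,B,C,D,E,F,G} → run C
t=14: ready={A,B,D,E,F,G} → run G
t=15: ready={A,B,D,E,F,G} → run G
t=16: ready={A,B,D,E,F,G} → run G
t=17: ready={A,B,D,E,F,G} → run G
t=18: ready={A,B,D,E,F,G} → run G
t=19: ready={A,B,D,E,F,G} → run G
t=20: ready={A,B,D,E,F} → run B
t=21: ready={A,D,E,F} → run D
t=22: ready={A,D,E,F} → run D
t=23: ready={A,D,E,F} → run D
t=24: ready={A,D,E,F} → run D
t=25: ready={A,E,F} → run E
t=26: ready={A,E,F} → run E
t=27: ready={A,E,F} → run E
t=28: ready={A,F} → run A
t=29: ready={A,F} → run A
t=30: ready={A,F} → run A
t=31: ready={F} → run F
t=32: ready={F} → run F
t=33: ready={F} → run F
t=34: (idle)
t=35: (idle)
t=36: (idle)
t=37: (idle)
t=38: (idle)
t=39: (idle)

context switches = 12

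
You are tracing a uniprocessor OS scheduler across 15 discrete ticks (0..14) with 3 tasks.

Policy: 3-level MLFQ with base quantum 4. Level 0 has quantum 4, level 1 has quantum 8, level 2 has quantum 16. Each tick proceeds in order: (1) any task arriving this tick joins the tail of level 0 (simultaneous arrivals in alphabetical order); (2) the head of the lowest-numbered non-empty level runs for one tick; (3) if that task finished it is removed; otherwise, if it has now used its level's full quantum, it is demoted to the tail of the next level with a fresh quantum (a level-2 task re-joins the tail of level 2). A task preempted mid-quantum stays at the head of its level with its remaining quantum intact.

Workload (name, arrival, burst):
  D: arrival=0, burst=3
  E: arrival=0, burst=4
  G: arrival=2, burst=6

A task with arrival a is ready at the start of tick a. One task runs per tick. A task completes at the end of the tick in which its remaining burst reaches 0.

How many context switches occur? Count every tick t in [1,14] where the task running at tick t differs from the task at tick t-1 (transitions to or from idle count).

t=0: L0/L1/L2 = DE/-/- → run D
t=1: L0/L1/L2 = DE/-/- → run D
t=2: L0/L1/L2 = DEG/-/- → run D
t=3: L0/L1/L2 = EG/-/- → run E
t=4: L0/L1/L2 = EG/-/- → run E
t=5: L0/L1/L2 = EG/-/- → run E
t=6: L0/L1/L2 = EG/-/- → run E
t=7: L0/L1/L2 = G/-/- → run G
t=8: L0/L1/L2 = G/-/- → run G
t=9: L0/L1/L2 = G/-/- → run G
t=10: L0/L1/L2 = G/-/- → run G
t=11: L0/L1/L2 = -/G/- → run G
t=12: L0/L1/L2 = -/G/- → run G
t=13: (idle)
t=14: (idle)

context switches = 3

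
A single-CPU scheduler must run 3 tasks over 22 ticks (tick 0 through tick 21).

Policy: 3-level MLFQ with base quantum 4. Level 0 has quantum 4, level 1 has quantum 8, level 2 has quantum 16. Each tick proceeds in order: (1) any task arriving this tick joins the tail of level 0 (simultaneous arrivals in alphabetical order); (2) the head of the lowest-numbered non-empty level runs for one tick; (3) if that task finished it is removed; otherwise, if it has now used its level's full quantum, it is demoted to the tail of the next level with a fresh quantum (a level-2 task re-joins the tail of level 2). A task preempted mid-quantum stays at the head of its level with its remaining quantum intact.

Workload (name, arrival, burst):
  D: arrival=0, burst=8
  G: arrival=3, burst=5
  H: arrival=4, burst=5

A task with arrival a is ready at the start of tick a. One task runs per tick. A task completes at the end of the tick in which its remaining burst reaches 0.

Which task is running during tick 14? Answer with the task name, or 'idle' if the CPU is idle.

running at tick 14 = D

t=0: L0/L1/L2 = D/-/- → run D
t=1: L0/L1/L2 = D/-/- → run D
t=2: L0/L1/L2 = D/-/- → run D
t=3: L0/L1/L2 = DG/-/- → run D
t=4: L0/L1/L2 = GH/D/- → run G
t=5: L0/L1/L2 = GH/D/- → run G
t=6: L0/L1/L2 = GH/D/- → run G
t=7: L0/L1/L2 = GH/D/- → run G
t=8: L0/L1/L2 = H/DG/- → run H
t=9: L0/L1/L2 = H/DG/- → run H
t=10: L0/L1/L2 = H/DG/- → run H
t=11: L0/L1/L2 = H/DG/- → run H
t=12: L0/L1/L2 = -/DGH/- → run D
t=13: L0/L1/L2 = -/DGH/- → run D
t=14: L0/L1/L2 = -/DGH/- → run D
t=15: L0/L1/L2 = -/DGH/- → run D
t=16: L0/L1/L2 = -/GH/- → run G
t=17: L0/L1/L2 = -/H/- → run H
t=18: (idle)
t=19: (idle)
t=20: (idle)
t=21: (idle)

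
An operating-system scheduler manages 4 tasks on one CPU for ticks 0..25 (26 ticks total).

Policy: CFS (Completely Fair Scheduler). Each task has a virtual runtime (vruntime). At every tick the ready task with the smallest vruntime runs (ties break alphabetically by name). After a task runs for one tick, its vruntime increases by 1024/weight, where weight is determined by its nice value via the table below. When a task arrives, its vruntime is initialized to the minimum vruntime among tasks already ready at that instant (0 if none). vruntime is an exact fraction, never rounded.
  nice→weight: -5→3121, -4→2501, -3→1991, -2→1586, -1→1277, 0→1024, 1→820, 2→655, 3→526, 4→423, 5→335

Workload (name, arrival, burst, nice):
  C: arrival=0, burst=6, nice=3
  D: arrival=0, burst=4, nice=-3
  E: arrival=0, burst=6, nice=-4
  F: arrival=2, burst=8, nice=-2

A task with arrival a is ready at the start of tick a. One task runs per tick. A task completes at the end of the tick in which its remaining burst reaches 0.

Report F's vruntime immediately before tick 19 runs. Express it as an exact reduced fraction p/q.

vruntime(F, start of tick 19) = 3584/793

t=0: vr[C=0 D=0 E=0] → run C
t=1: vr[C=512/263 D=0 E=0] → run D
t=2: vr[C=512/263 D=1024/1991 E=0 F=0] → run E
t=3: vr[C=512/263 D=1024/1991 E=1024/2501 F=0] → run F
t=4: vr[C=512/263 D=1024/1991 E=1024/2501 F=512/793] → run E
t=5: vr[C=512/263 D=1024/1991 E=2048/2501 F=512/793] → run D
t=6: vr[C=512/263 D=2048/1991 E=2048/2501 F=512/793] → run F
t=7: vr[C=512/263 D=2048/1991 E=2048/2501 F=1024/793] → run E
t=8: vr[C=512/263 D=2048/1991 E=3072/2501 F=1024/793] → run D
t=9: vr[C=512/263 D=3072/1991 E=3072/2501 F=1024/793] → run E
t=10: vr[C=512/263 D=3072/1991 E=4096/2501 F=1024/793] → run F
t=11: vr[C=512/263 D=3072/1991 E=4096/2501 F=1536/793] → run D
t=12: vr[C=512/263 E=4096/2501 F=1536/793] → run E
t=13: vr[C=512/263 E=5120/2501 F=1536/793] → run F
t=14: vr[C=512/263 E=5120/2501 F=2048/793] → run C
t=15: vr[C=1024/263 E=5120/2501 F=2048/793] → run E
t=16: vr[C=1024/263 F=2048/793] → run F
t=17: vr[C=1024/263 F=2560/793] → run F
t=18: vr[C=1024/263 F=3072/793] → run F
t=19: vr[C=1024/263 F=3584/793] → run C
t=20: vr[C=1536/263 F=3584/793] → run F
t=21: vr[C=1536/263] → run C
t=22: vr[C=2048/263] → run C
t=23: vr[C=2560/263] → run C
t=24: (idle)
t=25: (idle)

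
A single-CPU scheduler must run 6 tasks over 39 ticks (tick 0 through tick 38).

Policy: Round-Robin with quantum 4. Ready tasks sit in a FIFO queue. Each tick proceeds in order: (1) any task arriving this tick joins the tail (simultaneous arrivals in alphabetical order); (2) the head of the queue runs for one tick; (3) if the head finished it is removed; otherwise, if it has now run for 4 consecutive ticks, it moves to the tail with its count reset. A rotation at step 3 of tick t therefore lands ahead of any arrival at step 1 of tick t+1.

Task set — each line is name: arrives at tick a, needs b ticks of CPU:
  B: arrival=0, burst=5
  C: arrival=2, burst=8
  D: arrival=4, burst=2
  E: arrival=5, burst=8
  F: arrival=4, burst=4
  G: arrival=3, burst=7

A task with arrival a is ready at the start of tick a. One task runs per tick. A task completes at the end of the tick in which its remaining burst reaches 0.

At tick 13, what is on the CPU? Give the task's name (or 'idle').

running at tick 13 = D

t=0: queue=[B] q_used=0 → run B
t=1: queue=[B] q_used=1 → run B
t=2: queue=[B,C] q_used=2 → run B
t=3: queue=[B,C,G] q_used=3 → run B
t=4: queue=[C,G,B,D,F] q_used=0 → run C
t=5: queue=[C,G,B,D,F,E] q_used=1 → run C
t=6: queue=[C,G,B,D,F,E] q_used=2 → run C
t=7: queue=[C,G,B,D,F,E] q_used=3 → run C
t=8: queue=[G,B,D,F,E,C] q_used=0 → run G
t=9: queue=[G,B,D,F,E,C] q_used=1 → run G
t=10: queue=[G,B,D,F,E,C] q_used=2 → run G
t=11: queue=[G,B,D,F,E,C] q_used=3 → run G
t=12: queue=[B,D,F,E,C,G] q_used=0 → run B
t=13: queue=[D,F,E,C,G] q_used=0 → run D
t=14: queue=[D,F,E,C,G] q_used=1 → run D
t=15: queue=[F,E,C,G] q_used=0 → run F
t=16: queue=[F,E,C,G] q_used=1 → run F
t=17: queue=[F,E,C,G] q_used=2 → run F
t=18: queue=[F,E,C,G] q_used=3 → run F
t=19: queue=[E,C,G] q_used=0 → run E
t=20: queue=[E,C,G] q_used=1 → run E
t=21: queue=[E,C,G] q_used=2 → run E
t=22: queue=[E,C,G] q_used=3 → run E
t=23: queue=[C,G,E] q_used=0 → run C
t=24: queue=[C,G,E] q_used=1 → run C
t=25: queue=[C,G,E] q_used=2 → run C
t=26: queue=[C,G,E] q_used=3 → run C
t=27: queue=[G,E] q_used=0 → run G
t=28: queue=[G,E] q_used=1 → run G
t=29: queue=[G,E] q_used=2 → run G
t=30: queue=[E] q_used=0 → run E
t=31: queue=[E] q_used=1 → run E
t=32: queue=[E] q_used=2 → run E
t=33: queue=[E] q_used=3 → run E
t=34: (idle)
t=35: (idle)
t=36: (idle)
t=37: (idle)
t=38: (idle)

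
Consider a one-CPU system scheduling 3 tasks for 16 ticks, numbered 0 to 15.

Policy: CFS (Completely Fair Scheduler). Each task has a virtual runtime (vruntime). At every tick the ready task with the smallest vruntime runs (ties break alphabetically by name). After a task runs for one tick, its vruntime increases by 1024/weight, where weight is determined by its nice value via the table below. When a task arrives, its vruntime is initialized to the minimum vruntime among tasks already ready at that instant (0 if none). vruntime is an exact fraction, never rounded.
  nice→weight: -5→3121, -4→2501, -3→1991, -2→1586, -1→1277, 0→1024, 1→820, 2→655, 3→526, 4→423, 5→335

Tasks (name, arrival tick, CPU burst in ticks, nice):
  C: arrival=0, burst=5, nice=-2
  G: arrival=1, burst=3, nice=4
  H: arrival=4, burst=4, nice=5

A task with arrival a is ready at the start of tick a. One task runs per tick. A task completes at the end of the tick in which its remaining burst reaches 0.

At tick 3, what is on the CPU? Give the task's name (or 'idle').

t=0: vr[C=0] → run C
t=1: vr[C=512/793 G=512/793] → run C
t=2: vr[C=1024/793 G=512/793] → run G
t=3: vr[C=1024/793 G=1028608/335439] → run C
t=4: vr[C=1536/793 G=1028608/335439 H=1536/793] → run C
t=5: vr[C=2048/793 G=1028608/335439 H=1536/793] → run H
t=6: vr[C=2048/793 G=1028608/335439 H=1326592/265655] → run C
t=7: vr[G=1028608/335439 H=1326592/265655] → run G
t=8: vr[G=1840640/335439 H=1326592/265655] → run H
t=9: vr[G=1840640/335439 H=2138624/265655] → run G
t=10: vr[H=2138624/265655] → run H
t=11: vr[H=2950656/265655] → run H
t=12: (idle)
t=13: (idle)
t=14: (idle)
t=15: (idle)

running at tick 3 = C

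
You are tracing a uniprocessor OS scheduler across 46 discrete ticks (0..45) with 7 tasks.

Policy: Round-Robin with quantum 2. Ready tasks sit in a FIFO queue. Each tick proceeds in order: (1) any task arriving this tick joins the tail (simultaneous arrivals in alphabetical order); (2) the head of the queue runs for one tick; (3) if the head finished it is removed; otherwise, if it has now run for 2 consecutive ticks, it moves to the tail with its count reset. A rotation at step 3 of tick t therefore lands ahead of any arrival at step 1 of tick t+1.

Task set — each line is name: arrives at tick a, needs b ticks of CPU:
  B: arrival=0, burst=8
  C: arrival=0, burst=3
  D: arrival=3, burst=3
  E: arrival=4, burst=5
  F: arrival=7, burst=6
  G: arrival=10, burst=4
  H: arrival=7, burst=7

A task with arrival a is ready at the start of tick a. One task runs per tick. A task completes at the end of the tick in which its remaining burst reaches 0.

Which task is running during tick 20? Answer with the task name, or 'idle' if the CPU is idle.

t=0: queue=[B,C] q_used=0 → run B
t=1: queue=[B,C] q_used=1 → run B
t=2: queue=[C,B] q_used=0 → run C
t=3: queue=[C,B,D] q_used=1 → run C
t=4: queue=[B,D,C,E] q_used=0 → run B
t=5: queue=[B,D,C,E] q_used=1 → run B
t=6: queue=[D,C,E,B] q_used=0 → run D
t=7: queue=[D,C,E,B,F,H] q_used=1 → run D
t=8: queue=[C,E,B,F,H,D] q_used=0 → run C
t=9: queue=[E,B,F,H,D] q_used=0 → run E
t=10: queue=[E,B,F,H,D,G] q_used=1 → run E
t=11: queue=[B,F,H,D,G,E] q_used=0 → run B
t=12: queue=[B,F,H,D,G,E] q_used=1 → run B
t=13: queue=[F,H,D,G,E,B] q_used=0 → run F
t=14: queue=[F,H,D,G,E,B] q_used=1 → run F
t=15: queue=[H,D,G,E,B,F] q_used=0 → run H
t=16: queue=[H,D,G,E,B,F] q_used=1 → run H
t=17: queue=[D,G,E,B,F,H] q_used=0 → run D
t=18: queue=[G,E,B,F,H] q_used=0 → run G
t=19: queue=[G,E,B,F,H] q_used=1 → run G
t=20: queue=[E,B,F,H,G] q_used=0 → run E
t=21: queue=[E,B,F,H,G] q_used=1 → run E
t=22: queue=[B,F,H,G,E] q_used=0 → run B
t=23: queue=[B,F,H,G,E] q_used=1 → run B
t=24: queue=[F,H,G,E] q_used=0 → run F
t=25: queue=[F,H,G,E] q_used=1 → run F
t=26: queue=[H,G,E,F] q_used=0 → run H
t=27: queue=[H,G,E,F] q_used=1 → run H
t=28: queue=[G,E,F,H] q_used=0 → run G
t=29: queue=[G,E,F,H] q_used=1 → run G
t=30: queue=[E,F,H] q_used=0 → run E
t=31: queue=[F,H] q_used=0 → run F
t=32: queue=[F,H] q_used=1 → run F
t=33: queue=[H] q_used=0 → run H
t=34: queue=[H] q_used=1 → run H
t=35: queue=[H] q_used=0 → run H
t=36: (idle)
t=37: (idle)
t=38: (idle)
t=39: (idle)
t=40: (idle)
t=41: (idle)
t=42: (idle)
t=43: (idle)
t=44: (idle)
t=45: (idle)

running at tick 20 = E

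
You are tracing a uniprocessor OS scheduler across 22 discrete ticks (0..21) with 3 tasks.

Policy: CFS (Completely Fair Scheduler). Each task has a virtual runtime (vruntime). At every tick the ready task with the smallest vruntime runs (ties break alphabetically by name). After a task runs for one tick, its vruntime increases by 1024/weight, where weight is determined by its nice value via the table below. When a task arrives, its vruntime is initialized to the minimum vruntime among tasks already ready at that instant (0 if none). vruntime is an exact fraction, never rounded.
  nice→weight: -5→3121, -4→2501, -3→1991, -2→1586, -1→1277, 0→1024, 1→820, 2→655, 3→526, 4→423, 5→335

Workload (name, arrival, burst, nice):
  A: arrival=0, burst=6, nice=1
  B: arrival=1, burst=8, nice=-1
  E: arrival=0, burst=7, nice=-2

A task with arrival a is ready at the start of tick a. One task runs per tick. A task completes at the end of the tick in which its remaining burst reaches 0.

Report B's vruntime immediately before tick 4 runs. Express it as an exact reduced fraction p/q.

t=0: vr[A=0 E=0] → run A
t=1: vr[A=256/205 B=0 E=0] → run B
t=2: vr[A=256/205 B=1024/1277 E=0] → run E
t=3: vr[A=256/205 B=1024/1277 E=512/793] → run E
t=4: vr[A=256/205 B=1024/1277 E=1024/793] → run B
t=5: vr[A=256/205 B=2048/1277 E=1024/793] → run A
t=6: vr[A=512/205 B=2048/1277 E=1024/793] → run E
t=7: vr[A=512/205 B=2048/1277 E=1536/793] → run B
t=8: vr[A=512/205 B=3072/1277 E=1536/793] → run E
t=9: vr[A=512/205 B=3072/1277 E=2048/793] → run B
t=10: vr[A=512/205 B=4096/1277 E=2048/793] → run A
t=11: vr[A=768/205 B=4096/1277 E=2048/793] → run E
t=12: vr[A=768/205 B=4096/1277 E=2560/793] → run B
t=13: vr[A=768/205 B=5120/1277 E=2560/793] → run E
t=14: vr[A=768/205 B=5120/1277 E=3072/793] → run A
t=15: vr[A=1024/205 B=5120/1277 E=3072/793] → run E
t=16: vr[A=1024/205 B=5120/1277] → run B
t=17: vr[A=1024/205 B=6144/1277] → run B
t=18: vr[A=1024/205 B=7168/1277] → run A
t=19: vr[A=256/41 B=7168/1277] → run B
t=20: vr[A=256/41] → run A
t=21: (idle)

vruntime(B, start of tick 4) = 1024/1277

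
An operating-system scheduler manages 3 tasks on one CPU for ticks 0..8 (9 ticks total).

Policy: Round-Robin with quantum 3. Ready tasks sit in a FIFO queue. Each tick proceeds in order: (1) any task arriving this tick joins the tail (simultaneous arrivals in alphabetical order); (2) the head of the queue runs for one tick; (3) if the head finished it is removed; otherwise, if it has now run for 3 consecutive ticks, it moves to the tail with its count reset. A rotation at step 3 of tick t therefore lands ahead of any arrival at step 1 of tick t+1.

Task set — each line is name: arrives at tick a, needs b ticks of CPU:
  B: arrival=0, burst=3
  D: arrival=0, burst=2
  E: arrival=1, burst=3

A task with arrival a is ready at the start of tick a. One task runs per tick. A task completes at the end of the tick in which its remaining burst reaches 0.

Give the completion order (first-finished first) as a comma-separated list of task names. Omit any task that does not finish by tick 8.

completion order = B, D, E

t=0: queue=[B,D] q_used=0 → run B
t=1: queue=[B,D,E] q_used=1 → run B
t=2: queue=[B,D,E] q_used=2 → run B
t=3: queue=[D,E] q_used=0 → run D
t=4: queue=[D,E] q_used=1 → run D
t=5: queue=[E] q_used=0 → run E
t=6: queue=[E] q_used=1 → run E
t=7: queue=[E] q_used=2 → run E
t=8: (idle)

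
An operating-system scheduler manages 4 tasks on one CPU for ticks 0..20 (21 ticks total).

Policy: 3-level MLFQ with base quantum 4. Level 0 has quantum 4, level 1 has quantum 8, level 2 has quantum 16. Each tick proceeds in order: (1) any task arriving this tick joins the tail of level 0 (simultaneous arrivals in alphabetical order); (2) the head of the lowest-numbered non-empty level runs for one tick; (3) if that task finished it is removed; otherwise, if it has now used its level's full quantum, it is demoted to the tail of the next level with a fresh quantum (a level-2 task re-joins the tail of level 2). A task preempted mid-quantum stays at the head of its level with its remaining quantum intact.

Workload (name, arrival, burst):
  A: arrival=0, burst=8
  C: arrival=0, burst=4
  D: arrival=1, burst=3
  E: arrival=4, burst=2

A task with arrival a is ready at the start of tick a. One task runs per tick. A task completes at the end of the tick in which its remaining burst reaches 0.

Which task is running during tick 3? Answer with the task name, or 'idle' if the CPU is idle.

running at tick 3 = A

t=0: L0/L1/L2 = AC/-/- → run A
t=1: L0/L1/L2 = ACD/-/- → run A
t=2: L0/L1/L2 = ACD/-/- → run A
t=3: L0/L1/L2 = ACD/-/- → run A
t=4: L0/L1/L2 = CDE/A/- → run C
t=5: L0/L1/L2 = CDE/A/- → run C
t=6: L0/L1/L2 = CDE/A/- → run C
t=7: L0/L1/L2 = CDE/A/- → run C
t=8: L0/L1/L2 = DE/A/- → run D
t=9: L0/L1/L2 = DE/A/- → run D
t=10: L0/L1/L2 = DE/A/- → run D
t=11: L0/L1/L2 = E/A/- → run E
t=12: L0/L1/L2 = E/A/- → run E
t=13: L0/L1/L2 = -/A/- → run A
t=14: L0/L1/L2 = -/A/- → run A
t=15: L0/L1/L2 = -/A/- → run A
t=16: L0/L1/L2 = -/A/- → run A
t=17: (idle)
t=18: (idle)
t=19: (idle)
t=20: (idle)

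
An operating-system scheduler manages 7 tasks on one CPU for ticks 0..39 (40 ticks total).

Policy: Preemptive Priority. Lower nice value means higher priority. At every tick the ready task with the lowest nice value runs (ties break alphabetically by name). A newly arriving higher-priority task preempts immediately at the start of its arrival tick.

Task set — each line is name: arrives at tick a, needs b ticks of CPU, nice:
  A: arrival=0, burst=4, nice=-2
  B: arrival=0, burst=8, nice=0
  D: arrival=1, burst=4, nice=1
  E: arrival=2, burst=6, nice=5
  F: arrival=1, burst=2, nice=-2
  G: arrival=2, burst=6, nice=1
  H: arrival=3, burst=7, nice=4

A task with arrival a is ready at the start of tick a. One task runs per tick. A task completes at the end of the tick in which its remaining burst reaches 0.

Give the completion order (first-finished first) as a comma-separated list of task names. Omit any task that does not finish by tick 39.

t=0: ready={A,B} → run A
t=1: ready={A,B,D,F} → run A
t=2: ready={A,B,D,E,F,G} → run A
t=3: ready={A,B,D,E,F,G,H} → run A
t=4: ready={B,D,E,F,G,H} → run F
t=5: ready={B,D,E,F,G,H} → run F
t=6: ready={B,D,E,G,H} → run B
t=7: ready={B,D,E,G,H} → run B
t=8: ready={B,D,E,G,H} → run B
t=9: ready={B,D,E,G,H} → run B
t=10: ready={B,D,E,G,H} → run B
t=11: ready={B,D,E,G,H} → run B
t=12: ready={B,D,E,G,H} → run B
t=13: ready={B,D,E,G,H} → run B
t=14: ready={D,E,G,H} → run D
t=15: ready={D,E,G,H} → run D
t=16: ready={D,E,G,H} → run D
t=17: ready={D,E,G,H} → run D
t=18: ready={E,G,H} → run G
t=19: ready={E,G,H} → run G
t=20: ready={E,G,H} → run G
t=21: ready={E,G,H} → run G
t=22: ready={E,G,H} → run G
t=23: ready={E,G,H} → run G
t=24: ready={E,H} → run H
t=25: ready={E,H} → run H
t=26: ready={E,H} → run H
t=27: ready={E,H} → run H
t=28: ready={E,H} → run H
t=29: ready={E,H} → run H
t=30: ready={E,H} → run H
t=31: ready={E} → run E
t=32: ready={E} → run E
t=33: ready={E} → run E
t=34: ready={E} → run E
t=35: ready={E} → run E
t=36: ready={E} → run E
t=37: (idle)
t=38: (idle)
t=39: (idle)

completion order = A, F, B, D, G, H, E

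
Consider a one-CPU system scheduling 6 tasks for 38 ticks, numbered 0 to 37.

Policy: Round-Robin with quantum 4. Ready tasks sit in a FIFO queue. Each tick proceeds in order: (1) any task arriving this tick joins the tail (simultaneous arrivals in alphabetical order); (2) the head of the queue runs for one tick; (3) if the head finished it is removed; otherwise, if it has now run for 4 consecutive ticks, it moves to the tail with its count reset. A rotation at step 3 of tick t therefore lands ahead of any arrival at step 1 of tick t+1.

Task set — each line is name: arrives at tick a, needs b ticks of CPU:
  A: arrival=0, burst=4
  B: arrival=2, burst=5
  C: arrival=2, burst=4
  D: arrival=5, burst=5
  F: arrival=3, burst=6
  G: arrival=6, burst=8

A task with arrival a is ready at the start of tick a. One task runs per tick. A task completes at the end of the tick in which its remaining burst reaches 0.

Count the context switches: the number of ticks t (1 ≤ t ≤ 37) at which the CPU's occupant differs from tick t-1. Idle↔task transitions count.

t=0: queue=[A] q_used=0 → run A
t=1: queue=[A] q_used=1 → run A
t=2: queue=[A,B,C] q_used=2 → run A
t=3: queue=[A,B,C,F] q_used=3 → run A
t=4: queue=[B,C,F] q_used=0 → run B
t=5: queue=[B,C,F,D] q_used=1 → run B
t=6: queue=[B,C,F,D,G] q_used=2 → run B
t=7: queue=[B,C,F,D,G] q_used=3 → run B
t=8: queue=[C,F,D,G,B] q_used=0 → run C
t=9: queue=[C,F,D,G,B] q_used=1 → run C
t=10: queue=[C,F,D,G,B] q_used=2 → run C
t=11: queue=[C,F,D,G,B] q_used=3 → run C
t=12: queue=[F,D,G,B] q_used=0 → run F
t=13: queue=[F,D,G,B] q_used=1 → run F
t=14: queue=[F,D,G,B] q_used=2 → run F
t=15: queue=[F,D,G,B] q_used=3 → run F
t=16: queue=[D,G,B,F] q_used=0 → run D
t=17: queue=[D,G,B,F] q_used=1 → run D
t=18: queue=[D,G,B,F] q_used=2 → run D
t=19: queue=[D,G,B,F] q_used=3 → run D
t=20: queue=[G,B,F,D] q_used=0 → run G
t=21: queue=[G,B,F,D] q_used=1 → run G
t=22: queue=[G,B,F,D] q_used=2 → run G
t=23: queue=[G,B,F,D] q_used=3 → run G
t=24: queue=[B,F,D,G] q_used=0 → run B
t=25: queue=[F,D,G] q_used=0 → run F
t=26: queue=[F,D,G] q_used=1 → run F
t=27: queue=[D,G] q_used=0 → run D
t=28: queue=[G] q_used=0 → run G
t=29: queue=[G] q_used=1 → run G
t=30: queue=[G] q_used=2 → run G
t=31: queue=[G] q_used=3 → run G
t=32: (idle)
t=33: (idle)
t=34: (idle)
t=35: (idle)
t=36: (idle)
t=37: (idle)

context switches = 10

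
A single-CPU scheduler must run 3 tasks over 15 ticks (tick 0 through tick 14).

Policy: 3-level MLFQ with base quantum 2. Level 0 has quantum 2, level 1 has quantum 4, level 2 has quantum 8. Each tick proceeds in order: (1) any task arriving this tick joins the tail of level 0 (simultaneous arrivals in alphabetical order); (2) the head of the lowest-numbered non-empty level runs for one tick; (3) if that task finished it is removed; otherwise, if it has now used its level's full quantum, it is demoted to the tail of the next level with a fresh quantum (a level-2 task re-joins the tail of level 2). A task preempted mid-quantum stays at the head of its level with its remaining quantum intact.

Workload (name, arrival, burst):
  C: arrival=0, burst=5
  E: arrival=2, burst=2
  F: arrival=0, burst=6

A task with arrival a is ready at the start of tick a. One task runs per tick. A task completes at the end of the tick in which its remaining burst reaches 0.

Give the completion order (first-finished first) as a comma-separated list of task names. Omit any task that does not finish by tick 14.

completion order = E, C, F

t=0: L0/L1/L2 = CF/-/- → run C
t=1: L0/L1/L2 = CF/-/- → run C
t=2: L0/L1/L2 = FE/C/- → run F
t=3: L0/L1/L2 = FE/C/- → run F
t=4: L0/L1/L2 = E/CF/- → run E
t=5: L0/L1/L2 = E/CF/- → run E
t=6: L0/L1/L2 = -/CF/- → run C
t=7: L0/L1/L2 = -/CF/- → run C
t=8: L0/L1/L2 = -/CF/- → run C
t=9: L0/L1/L2 = -/F/- → run F
t=10: L0/L1/L2 = -/F/- → run F
t=11: L0/L1/L2 = -/F/- → run F
t=12: L0/L1/L2 = -/F/- → run F
t=13: (idle)
t=14: (idle)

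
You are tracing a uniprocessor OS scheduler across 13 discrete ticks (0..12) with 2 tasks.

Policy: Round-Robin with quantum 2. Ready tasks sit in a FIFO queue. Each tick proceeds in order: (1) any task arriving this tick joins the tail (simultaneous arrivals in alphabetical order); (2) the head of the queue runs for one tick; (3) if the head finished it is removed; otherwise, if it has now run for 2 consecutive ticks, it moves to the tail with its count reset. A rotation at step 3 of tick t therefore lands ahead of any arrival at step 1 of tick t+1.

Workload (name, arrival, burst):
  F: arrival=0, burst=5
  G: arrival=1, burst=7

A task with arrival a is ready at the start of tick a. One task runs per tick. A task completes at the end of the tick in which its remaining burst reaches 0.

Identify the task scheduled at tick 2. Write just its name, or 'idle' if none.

running at tick 2 = G

t=0: queue=[F] q_used=0 → run F
t=1: queue=[F,G] q_used=1 → run F
t=2: queue=[G,F] q_used=0 → run G
t=3: queue=[G,F] q_used=1 → run G
t=4: queue=[F,G] q_used=0 → run F
t=5: queue=[F,G] q_used=1 → run F
t=6: queue=[G,F] q_used=0 → run G
t=7: queue=[G,F] q_used=1 → run G
t=8: queue=[F,G] q_used=0 → run F
t=9: queue=[G] q_used=0 → run G
t=10: queue=[G] q_used=1 → run G
t=11: queue=[G] q_used=0 → run G
t=12: (idle)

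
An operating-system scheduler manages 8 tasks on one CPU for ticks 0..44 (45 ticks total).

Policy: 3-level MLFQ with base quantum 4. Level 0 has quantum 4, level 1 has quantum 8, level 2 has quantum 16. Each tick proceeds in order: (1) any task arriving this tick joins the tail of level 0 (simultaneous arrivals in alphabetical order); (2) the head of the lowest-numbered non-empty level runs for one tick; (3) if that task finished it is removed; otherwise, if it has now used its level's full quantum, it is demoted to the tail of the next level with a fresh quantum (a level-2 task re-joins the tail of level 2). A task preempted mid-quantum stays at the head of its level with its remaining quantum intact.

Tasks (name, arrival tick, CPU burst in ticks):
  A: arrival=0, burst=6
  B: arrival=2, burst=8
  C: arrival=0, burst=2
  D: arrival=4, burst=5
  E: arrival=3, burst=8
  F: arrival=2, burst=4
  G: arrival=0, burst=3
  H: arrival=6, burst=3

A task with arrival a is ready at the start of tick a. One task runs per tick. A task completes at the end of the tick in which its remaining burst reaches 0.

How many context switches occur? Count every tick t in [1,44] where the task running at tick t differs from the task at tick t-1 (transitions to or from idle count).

t=0: L0/L1/L2 = ACG/-/- → run A
t=1: L0/L1/L2 = ACG/-/- → run A
t=2: L0/L1/L2 = ACGBF/-/- → run A
t=3: L0/L1/L2 = ACGBFE/-/- → run A
t=4: L0/L1/L2 = CGBFED/A/- → run C
t=5: L0/L1/L2 = CGBFED/A/- → run C
t=6: L0/L1/L2 = GBFEDH/A/- → run G
t=7: L0/L1/L2 = GBFEDH/A/- → run G
t=8: L0/L1/L2 = GBFEDH/A/- → run G
t=9: L0/L1/L2 = BFEDH/A/- → run B
t=10: L0/L1/L2 = BFEDH/A/- → run B
t=11: L0/L1/L2 = BFEDH/A/- → run B
t=12: L0/L1/L2 = BFEDH/A/- → run B
t=13: L0/L1/L2 = FEDH/AB/- → run F
t=14: L0/L1/L2 = FEDH/AB/- → run F
t=15: L0/L1/L2 = FEDH/AB/- → run F
t=16: L0/L1/L2 = FEDH/AB/- → run F
t=17: L0/L1/L2 = EDH/AB/- → run E
t=18: L0/L1/L2 = EDH/AB/- → run E
t=19: L0/L1/L2 = EDH/AB/- → run E
t=20: L0/L1/L2 = EDH/AB/- → run E
t=21: L0/L1/L2 = DH/ABE/- → run D
t=22: L0/L1/L2 = DH/ABE/- → run D
t=23: L0/L1/L2 = DH/ABE/- → run D
t=24: L0/L1/L2 = DH/ABE/- → run D
t=25: L0/L1/L2 = H/ABED/- → run H
t=26: L0/L1/L2 = H/ABED/- → run H
t=27: L0/L1/L2 = H/ABED/- → run H
t=28: L0/L1/L2 = -/ABED/- → run A
t=29: L0/L1/L2 = -/ABED/- → run A
t=30: L0/L1/L2 = -/BED/- → run B
t=31: L0/L1/L2 = -/BED/- → run B
t=32: L0/L1/L2 = -/BED/- → run B
t=33: L0/L1/L2 = -/BED/- → run B
t=34: L0/L1/L2 = -/ED/- → run E
t=35: L0/L1/L2 = -/ED/- → run E
t=36: L0/L1/L2 = -/ED/- → run E
t=37: L0/L1/L2 = -/ED/- → run E
t=38: L0/L1/L2 = -/D/- → run D
t=39: (idle)
t=40: (idle)
t=41: (idle)
t=42: (idle)
t=43: (idle)
t=44: (idle)

context switches = 12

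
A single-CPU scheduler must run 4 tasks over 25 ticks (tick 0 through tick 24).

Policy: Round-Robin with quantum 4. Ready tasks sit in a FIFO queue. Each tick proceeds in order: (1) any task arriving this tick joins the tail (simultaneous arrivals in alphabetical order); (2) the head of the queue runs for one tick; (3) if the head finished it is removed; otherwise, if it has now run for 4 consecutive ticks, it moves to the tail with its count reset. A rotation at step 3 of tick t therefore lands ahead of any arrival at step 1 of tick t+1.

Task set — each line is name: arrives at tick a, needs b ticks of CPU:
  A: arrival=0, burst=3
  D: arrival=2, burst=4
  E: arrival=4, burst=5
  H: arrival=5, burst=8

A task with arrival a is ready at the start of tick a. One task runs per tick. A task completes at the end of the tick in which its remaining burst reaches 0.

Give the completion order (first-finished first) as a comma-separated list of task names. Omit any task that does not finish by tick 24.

t=0: queue=[A] q_used=0 → run A
t=1: queue=[A] q_used=1 → run A
t=2: queue=[A,D] q_used=2 → run A
t=3: queue=[D] q_used=0 → run D
t=4: queue=[D,E] q_used=1 → run D
t=5: queue=[D,E,H] q_used=2 → run D
t=6: queue=[D,E,H] q_used=3 → run D
t=7: queue=[E,H] q_used=0 → run E
t=8: queue=[E,H] q_used=1 → run E
t=9: queue=[E,H] q_used=2 → run E
t=10: queue=[E,H] q_used=3 → run E
t=11: queue=[H,E] q_used=0 → run H
t=12: queue=[H,E] q_used=1 → run H
t=13: queue=[H,E] q_used=2 → run H
t=14: queue=[H,E] q_used=3 → run H
t=15: queue=[E,H] q_used=0 → run E
t=16: queue=[H] q_used=0 → run H
t=17: queue=[H] q_used=1 → run H
t=18: queue=[H] q_used=2 → run H
t=19: queue=[H] q_used=3 → run H
t=20: (idle)
t=21: (idle)
t=22: (idle)
t=23: (idle)
t=24: (idle)

completion order = A, D, E, H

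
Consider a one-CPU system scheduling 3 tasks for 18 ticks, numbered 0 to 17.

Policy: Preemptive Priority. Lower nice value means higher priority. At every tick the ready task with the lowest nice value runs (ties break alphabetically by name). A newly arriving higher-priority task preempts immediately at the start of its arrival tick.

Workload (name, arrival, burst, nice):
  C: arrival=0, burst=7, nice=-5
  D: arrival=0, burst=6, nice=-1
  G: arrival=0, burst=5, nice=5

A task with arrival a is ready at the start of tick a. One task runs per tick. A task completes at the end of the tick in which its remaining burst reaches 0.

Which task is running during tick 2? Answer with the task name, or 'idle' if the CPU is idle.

running at tick 2 = C

t=0: ready={C,D,G} → run C
t=1: ready={C,D,G} → run C
t=2: ready={C,D,G} → run C
t=3: ready={C,D,G} → run C
t=4: ready={C,D,G} → run C
t=5: ready={C,D,G} → run C
t=6: ready={C,D,G} → run C
t=7: ready={D,G} → run D
t=8: ready={D,G} → run D
t=9: ready={D,G} → run D
t=10: ready={D,G} → run D
t=11: ready={D,G} → run D
t=12: ready={D,G} → run D
t=13: ready={G} → run G
t=14: ready={G} → run G
t=15: ready={G} → run G
t=16: ready={G} → run G
t=17: ready={G} → run G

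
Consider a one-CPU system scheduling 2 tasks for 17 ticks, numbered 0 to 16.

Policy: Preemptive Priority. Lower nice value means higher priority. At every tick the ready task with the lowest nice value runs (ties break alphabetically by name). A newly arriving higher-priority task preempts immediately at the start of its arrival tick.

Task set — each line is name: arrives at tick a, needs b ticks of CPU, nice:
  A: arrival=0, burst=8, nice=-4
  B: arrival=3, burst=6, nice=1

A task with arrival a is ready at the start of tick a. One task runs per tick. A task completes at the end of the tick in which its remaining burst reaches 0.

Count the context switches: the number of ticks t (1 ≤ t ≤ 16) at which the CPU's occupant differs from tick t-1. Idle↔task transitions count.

context switches = 2

t=0: ready={A} → run A
t=1: ready={A} → run A
t=2: ready={A} → run A
t=3: ready={A,B} → run A
t=4: ready={A,B} → run A
t=5: ready={A,B} → run A
t=6: ready={A,B} → run A
t=7: ready={A,B} → run A
t=8: ready={B} → run B
t=9: ready={B} → run B
t=10: ready={B} → run B
t=11: ready={B} → run B
t=12: ready={B} → run B
t=13: ready={B} → run B
t=14: (idle)
t=15: (idle)
t=16: (idle)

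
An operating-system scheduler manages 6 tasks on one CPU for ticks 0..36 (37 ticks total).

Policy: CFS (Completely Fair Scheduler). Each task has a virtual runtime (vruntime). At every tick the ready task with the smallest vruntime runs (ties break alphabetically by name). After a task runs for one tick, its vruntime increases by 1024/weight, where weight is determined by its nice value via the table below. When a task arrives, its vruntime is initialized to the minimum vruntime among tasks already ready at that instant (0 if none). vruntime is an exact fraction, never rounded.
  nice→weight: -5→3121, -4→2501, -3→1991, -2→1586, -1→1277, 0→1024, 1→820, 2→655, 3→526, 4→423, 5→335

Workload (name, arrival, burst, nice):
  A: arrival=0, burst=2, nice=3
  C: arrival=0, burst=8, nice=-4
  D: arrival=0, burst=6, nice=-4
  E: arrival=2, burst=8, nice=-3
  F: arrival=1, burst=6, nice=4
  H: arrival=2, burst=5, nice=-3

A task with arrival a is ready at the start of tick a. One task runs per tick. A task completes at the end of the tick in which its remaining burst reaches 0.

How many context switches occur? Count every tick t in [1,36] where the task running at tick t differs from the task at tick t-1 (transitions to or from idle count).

t=0: vr[A=0 C=0 D=0] → run A
t=1: vr[A=512/263 C=0 D=0 F=0] → run C
t=2: vr[A=512/263 C=1024/2501 D=0 E=0 F=0 H=0] → run D
t=3: vr[A=512/263 C=1024/2501 D=1024/2501 E=0 F=0 H=0] → run E
t=4: vr[A=512/263 C=1024/2501 D=1024/2501 E=1024/1991 F=0 H=0] → run F
t=5: vr[A=512/263 C=1024/2501 D=1024/2501 E=1024/1991 F=1024/423 H=0] → run H
t=6: vr[A=512/263 C=1024/2501 D=1024/2501 E=1024/1991 F=1024/423 H=1024/1991] → run C
t=7: vr[A=512/263 C=2048/2501 D=1024/2501 E=1024/1991 F=1024/423 H=1024/1991] → run D
t=8: vr[A=512/263 C=2048/2501 D=2048/2501 E=1024/1991 F=1024/423 H=1024/1991] → run E
t=9: vr[A=512/263 C=2048/2501 D=2048/2501 E=2048/1991 F=1024/423 H=1024/1991] → run H
t=10: vr[A=512/263 C=2048/2501 D=2048/2501 E=2048/1991 F=1024/423 H=2048/1991] → run C
t=11: vr[A=512/263 C=3072/2501 D=2048/2501 E=2048/1991 F=1024/423 H=2048/1991] → run D
t=12: vr[A=512/263 C=3072/2501 D=3072/2501 E=2048/1991 F=1024/423 H=2048/1991] → run E
t=13: vr[A=512/263 C=3072/2501 D=3072/2501 E=3072/1991 F=1024/423 H=2048/1991] → run H
t=14: vr[A=512/263 C=3072/2501 D=3072/2501 E=3072/1991 F=1024/423 H=3072/1991] → run C
t=15: vr[A=512/263 C=4096/2501 D=3072/2501 E=3072/1991 F=1024/423 H=3072/1991] → run D
t=16: vr[A=512/263 C=4096/2501 D=4096/2501 E=3072/1991 F=1024/423 H=3072/1991] → run E
t=17: vr[A=512/263 C=4096/2501 D=4096/2501 E=4096/1991 F=1024/423 H=3072/1991] → run H
t=18: vr[A=512/263 C=4096/2501 D=4096/2501 E=4096/1991 F=1024/423 H=4096/1991] → run C
t=19: vr[A=512/263 C=5120/2501 D=4096/2501 E=4096/1991 F=1024/423 H=4096/1991] → run D
t=20: vr[A=512/263 C=5120/2501 D=5120/2501 E=4096/1991 F=1024/423 H=4096/1991] → run A
t=21: vr[C=5120/2501 D=5120/2501 E=4096/1991 F=1024/423 H=4096/1991] → run C
t=22: vr[C=6144/2501 D=5120/2501 E=4096/1991 F=1024/423 H=4096/1991] → run D
t=23: vr[C=6144/2501 E=4096/1991 F=1024/423 H=4096/1991] → run E
t=24: vr[C=6144/2501 E=5120/1991 F=1024/423 H=4096/1991] → run H
t=25: vr[C=6144/2501 E=5120/1991 F=1024/423] → run F
t=26: vr[C=6144/2501 E=5120/1991 F=2048/423] → run C
t=27: vr[C=7168/2501 E=5120/1991 F=2048/423] → run E
t=28: vr[C=7168/2501 E=6144/1991 F=2048/423] → run C
t=29: vr[E=6144/1991 F=2048/423] → run E
t=30: vr[E=7168/1991 F=2048/423] → run E
t=31: vr[F=2048/423] → run F
t=32: vr[F=1024/141] → run F
t=33: vr[F=4096/423] → run F
t=34: vr[F=5120/423] → run F
t=35: (idle)
t=36: (idle)

context switches = 31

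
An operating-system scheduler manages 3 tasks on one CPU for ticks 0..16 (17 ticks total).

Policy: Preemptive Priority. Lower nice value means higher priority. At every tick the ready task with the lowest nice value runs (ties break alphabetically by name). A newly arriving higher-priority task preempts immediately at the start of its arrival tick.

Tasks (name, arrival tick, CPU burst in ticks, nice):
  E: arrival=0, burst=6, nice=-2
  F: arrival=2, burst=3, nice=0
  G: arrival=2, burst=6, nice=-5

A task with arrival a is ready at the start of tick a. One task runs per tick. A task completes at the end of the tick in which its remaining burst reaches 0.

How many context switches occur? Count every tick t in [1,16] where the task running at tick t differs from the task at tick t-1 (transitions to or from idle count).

context switches = 4

t=0: ready={E} → run E
t=1: ready={E} → run E
t=2: ready={E,F,G} → run G
t=3: ready={E,F,G} → run G
t=4: ready={E,F,G} → run G
t=5: ready={E,F,G} → run G
t=6: ready={E,F,G} → run G
t=7: ready={E,F,G} → run G
t=8: ready={E,F} → run E
t=9: ready={E,F} → run E
t=10: ready={E,F} → run E
t=11: ready={E,F} → run E
t=12: ready={F} → run F
t=13: ready={F} → run F
t=14: ready={F} → run F
t=15: (idle)
t=16: (idle)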